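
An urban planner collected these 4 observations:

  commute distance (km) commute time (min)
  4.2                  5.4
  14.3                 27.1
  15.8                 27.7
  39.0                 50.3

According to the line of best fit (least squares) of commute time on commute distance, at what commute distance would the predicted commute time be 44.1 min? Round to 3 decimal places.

n = 4, Σx = 73.3, Σy = 110.5, Σxy = 2809.57, Σx² = 1992.77
Sxx = Σx² − (Σx)²/n = 1992.77 − 1343.2225 = 649.5475
Sxy = Σxy − (Σx)(Σy)/n = 2809.57 − 2024.9125 = 784.6575
b = Sxy/Sxx = 784.6575/649.5475 = 1.208006
a = ȳ − b·x̄ = 27.625 − 1.208006·18.325 = 5.488284
Set a + b·x = 44.1: x = (44.1 − 5.488284) / 1.208006 = 31.963173

31.963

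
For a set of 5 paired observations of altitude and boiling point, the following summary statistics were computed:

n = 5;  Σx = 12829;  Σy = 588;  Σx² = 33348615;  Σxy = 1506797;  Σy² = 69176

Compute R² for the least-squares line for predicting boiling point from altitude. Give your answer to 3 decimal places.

Sxx = Σx² − (Σx)²/n = 33348615 − 32916648.2 = 431966.8
Sxy = Σxy − (Σx)(Σy)/n = 1506797 − 1508690.4 = -1893.4
Syy = Σy² − (Σy)²/n = 69176 − 69148.8 = 27.2
R² = Sxy²/(Sxx·Syy) = (-1893.4)²/(431966.8·27.2) = 0.305116

0.305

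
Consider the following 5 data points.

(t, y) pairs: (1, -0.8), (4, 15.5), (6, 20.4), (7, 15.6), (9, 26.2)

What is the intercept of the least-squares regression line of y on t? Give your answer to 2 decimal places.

n = 5, Σx = 27, Σy = 76.9, Σxy = 528.6, Σx² = 183
Sxx = Σx² − (Σx)²/n = 183 − 145.8 = 37.2
Sxy = Σxy − (Σx)(Σy)/n = 528.6 − 415.26 = 113.34
b = Sxy/Sxx = 113.34/37.2 = 3.046774
a = ȳ − b·x̄ = 15.38 − 3.046774·5.4 = -1.072581

-1.07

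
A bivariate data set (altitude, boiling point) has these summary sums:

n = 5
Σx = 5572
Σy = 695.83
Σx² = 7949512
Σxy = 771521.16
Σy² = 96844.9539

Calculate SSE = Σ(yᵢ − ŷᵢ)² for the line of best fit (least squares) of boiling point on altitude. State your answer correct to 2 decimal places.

Sxx = Σx² − (Σx)²/n = 7949512 − 6209436.8 = 1740075.2
Sxy = Σxy − (Σx)(Σy)/n = 771521.16 − 775432.952 = -3911.792
Syy = Σy² − (Σy)²/n = 96844.9539 − 96835.87778 = 9.07612
b = Sxy/Sxx = -3911.792/1740075.2 = -0.002248
SSE = Syy − b·Sxy = 9.07612 − (-0.002248)·(-3911.792) = 0.282180

0.28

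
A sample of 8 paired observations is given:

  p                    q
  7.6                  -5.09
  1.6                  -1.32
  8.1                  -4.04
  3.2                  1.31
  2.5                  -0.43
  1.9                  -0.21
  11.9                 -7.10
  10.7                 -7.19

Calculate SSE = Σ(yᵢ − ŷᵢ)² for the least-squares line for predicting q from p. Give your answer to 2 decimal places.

n = 8, Σx = 47.5, Σy = -24.07, Σxy = -232.225, Σx² = 402.13, Σy² = 148.0233
Sxx = Σx² − (Σx)²/n = 402.13 − 282.03125 = 120.09875
Sxy = Σxy − (Σx)(Σy)/n = -232.225 − (-142.915625) = -89.309375
Syy = Σy² − (Σy)²/n = 148.0233 − 72.420613 = 75.602688
b = Sxy/Sxx = -89.309375/120.09875 = -0.743633
SSE = Syy − b·Sxy = 75.602688 − (-0.743633)·(-89.309375) = 9.189303

9.19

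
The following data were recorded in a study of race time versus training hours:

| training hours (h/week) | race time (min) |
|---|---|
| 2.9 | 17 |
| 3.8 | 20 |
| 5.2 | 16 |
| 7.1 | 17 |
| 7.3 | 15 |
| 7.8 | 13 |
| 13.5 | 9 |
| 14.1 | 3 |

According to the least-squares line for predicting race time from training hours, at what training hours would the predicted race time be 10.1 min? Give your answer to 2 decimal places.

10.73

n = 8, Σx = 61.7, Σy = 110, Σxy = 703.9, Σx² = 595.49
Sxx = Σx² − (Σx)²/n = 595.49 − 475.86125 = 119.62875
Sxy = Σxy − (Σx)(Σy)/n = 703.9 − 848.375 = -144.475
b = Sxy/Sxx = -144.475/119.62875 = -1.207695
a = ȳ − b·x̄ = 13.75 − (-1.207695)·7.7125 = 23.064345
Set a + b·x = 10.1: x = (10.1 − 23.064345) / (-1.207695) = 10.734787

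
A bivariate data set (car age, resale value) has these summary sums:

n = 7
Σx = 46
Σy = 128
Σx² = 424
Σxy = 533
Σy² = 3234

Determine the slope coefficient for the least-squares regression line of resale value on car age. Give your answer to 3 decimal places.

Sxx = Σx² − (Σx)²/n = 424 − 302.285714 = 121.714286
Sxy = Σxy − (Σx)(Σy)/n = 533 − 841.142857 = -308.142857
b = Sxy/Sxx = -308.142857/121.714286 = -2.531690

-2.532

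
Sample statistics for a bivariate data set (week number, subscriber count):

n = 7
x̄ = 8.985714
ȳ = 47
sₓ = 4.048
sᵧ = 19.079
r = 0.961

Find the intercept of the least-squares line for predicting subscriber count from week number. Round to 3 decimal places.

6.300

b = r · sᵧ/sₓ = 0.961 · 19.079/4.048 = 4.529377
a = ȳ − b·x̄ = 47 − 4.529377·8.985714 = 6.300312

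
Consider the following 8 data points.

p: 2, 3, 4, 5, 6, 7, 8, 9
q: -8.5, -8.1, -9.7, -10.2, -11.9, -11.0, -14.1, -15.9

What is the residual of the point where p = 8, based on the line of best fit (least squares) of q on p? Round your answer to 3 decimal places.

-0.324

n = 8, Σx = 44, Σy = -89.4, Σxy = -535.4, Σx² = 284
Sxx = Σx² − (Σx)²/n = 284 − 242 = 42
Sxy = Σxy − (Σx)(Σy)/n = -535.4 − (-491.7) = -43.7
b = Sxy/Sxx = -43.7/42 = -1.040476
a = ȳ − b·x̄ = -11.175 − (-1.040476)·5.5 = -5.452381
ŷ(8) = -5.452381 + (-1.040476)·8 = -13.776190
residual = y − ŷ = -14.1 − (-13.776190) = -0.323810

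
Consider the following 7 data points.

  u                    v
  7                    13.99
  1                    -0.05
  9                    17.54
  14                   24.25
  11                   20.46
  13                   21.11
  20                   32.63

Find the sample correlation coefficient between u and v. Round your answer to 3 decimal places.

0.986

n = 7, Σx = 75, Σy = 129.93, Σxy = 1747.33, Σx² = 1017, Σy² = 3020.3973
Sxx = Σx² − (Σx)²/n = 1017 − 803.571429 = 213.428571
Sxy = Σxy − (Σx)(Σy)/n = 1747.33 − 1392.107143 = 355.222857
Syy = Σy² − (Σy)²/n = 3020.3973 − 2411.686414 = 608.710886
r = Sxy/√(Sxx·Syy) = 355.222857/√(129916.294751) = 355.222857/360.439031 = 0.985528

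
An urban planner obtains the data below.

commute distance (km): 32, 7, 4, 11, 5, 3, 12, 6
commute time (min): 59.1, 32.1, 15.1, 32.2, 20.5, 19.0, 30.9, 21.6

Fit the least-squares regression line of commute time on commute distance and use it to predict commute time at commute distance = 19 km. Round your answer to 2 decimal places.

n = 8, Σx = 80, Σy = 230.5, Σxy = 3190.4, Σx² = 1424
Sxx = Σx² − (Σx)²/n = 1424 − 800 = 624
Sxy = Σxy − (Σx)(Σy)/n = 3190.4 − 2305 = 885.4
b = Sxy/Sxx = 885.4/624 = 1.418910
a = ȳ − b·x̄ = 28.8125 − 1.418910·10 = 14.623397
ŷ(19) = a + b·19 = 14.623397 + 1.418910·19 = 41.582692

41.58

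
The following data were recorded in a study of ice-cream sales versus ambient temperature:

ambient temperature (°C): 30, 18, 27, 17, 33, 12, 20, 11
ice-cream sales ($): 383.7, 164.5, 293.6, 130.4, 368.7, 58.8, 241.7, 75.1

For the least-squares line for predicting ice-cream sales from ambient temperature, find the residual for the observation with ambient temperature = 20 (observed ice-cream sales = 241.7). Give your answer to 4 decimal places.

n = 8, Σx = 168, Σy = 1716.5, Σxy = 43148.8, Σx² = 3996
Sxx = Σx² − (Σx)²/n = 3996 − 3528 = 468
Sxy = Σxy − (Σx)(Σy)/n = 43148.8 − 36046.5 = 7102.3
b = Sxy/Sxx = 7102.3/468 = 15.175855
a = ȳ − b·x̄ = 214.5625 − 15.175855·21 = -104.130449
ŷ(20) = -104.130449 + 15.175855·20 = 199.386645
residual = y − ŷ = 241.7 − 199.386645 = 42.313355

42.3134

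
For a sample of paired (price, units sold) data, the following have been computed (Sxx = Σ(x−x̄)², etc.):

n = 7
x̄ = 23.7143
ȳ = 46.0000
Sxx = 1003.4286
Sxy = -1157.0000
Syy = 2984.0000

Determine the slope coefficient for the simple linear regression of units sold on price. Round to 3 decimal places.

-1.153

b = Sxy/Sxx = -1157/1003.4286 = -1.153047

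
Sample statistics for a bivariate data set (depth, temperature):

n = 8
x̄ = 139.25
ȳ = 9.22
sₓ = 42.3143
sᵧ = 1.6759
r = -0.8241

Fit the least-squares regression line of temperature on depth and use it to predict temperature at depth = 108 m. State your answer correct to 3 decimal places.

10.240

b = r · sᵧ/sₓ = -0.8241 · 1.6759/42.3143 = -0.032639
a = ȳ − b·x̄ = 9.22 − (-0.032639)·139.25 = 13.765023
ŷ(108) = a + b·108 = 13.765023 + (-0.032639)·108 = 10.239978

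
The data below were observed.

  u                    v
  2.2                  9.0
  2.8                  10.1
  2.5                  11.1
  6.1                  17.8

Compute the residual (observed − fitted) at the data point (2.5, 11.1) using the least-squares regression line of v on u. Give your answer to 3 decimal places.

1.028

n = 4, Σx = 13.6, Σy = 48, Σxy = 184.41, Σx² = 56.14
Sxx = Σx² − (Σx)²/n = 56.14 − 46.24 = 9.9
Sxy = Σxy − (Σx)(Σy)/n = 184.41 − 163.2 = 21.21
b = Sxy/Sxx = 21.21/9.9 = 2.142424
a = ȳ − b·x̄ = 12 − 2.142424·3.4 = 4.715758
ŷ(2.5) = 4.715758 + 2.142424·2.5 = 10.071818
residual = y − ŷ = 11.1 − 10.071818 = 1.028182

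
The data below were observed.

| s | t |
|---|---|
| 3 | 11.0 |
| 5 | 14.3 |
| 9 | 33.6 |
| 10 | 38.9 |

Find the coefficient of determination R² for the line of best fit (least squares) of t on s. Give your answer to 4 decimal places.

0.9761

n = 4, Σx = 27, Σy = 97.8, Σxy = 795.9, Σx² = 215, Σy² = 2967.66
Sxx = Σx² − (Σx)²/n = 215 − 182.25 = 32.75
Sxy = Σxy − (Σx)(Σy)/n = 795.9 − 660.15 = 135.75
Syy = Σy² − (Σy)²/n = 2967.66 − 2391.21 = 576.45
R² = Sxy²/(Sxx·Syy) = (135.75)²/(32.75·576.45) = 0.976128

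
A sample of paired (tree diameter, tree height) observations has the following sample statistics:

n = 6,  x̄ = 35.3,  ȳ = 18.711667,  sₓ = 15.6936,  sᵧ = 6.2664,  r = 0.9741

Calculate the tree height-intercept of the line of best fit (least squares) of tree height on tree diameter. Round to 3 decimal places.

b = r · sᵧ/sₓ = 0.9741 · 6.2664/15.6936 = 0.388955
a = ȳ − b·x̄ = 18.711667 − 0.388955·35.3 = 4.981564

4.982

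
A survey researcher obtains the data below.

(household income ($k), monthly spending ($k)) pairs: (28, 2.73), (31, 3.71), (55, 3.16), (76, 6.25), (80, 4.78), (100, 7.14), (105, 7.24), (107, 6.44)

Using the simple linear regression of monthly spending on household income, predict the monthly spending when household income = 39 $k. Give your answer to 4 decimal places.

3.4152

n = 8, Σx = 582, Σy = 41.45, Σxy = 3385.93, Σx² = 49420
Sxx = Σx² − (Σx)²/n = 49420 − 42340.5 = 7079.5
Sxy = Σxy − (Σx)(Σy)/n = 3385.93 − 3015.4875 = 370.4425
b = Sxy/Sxx = 370.4425/7079.5 = 0.052326
a = ȳ − b·x̄ = 5.18125 − 0.052326·72.75 = 1.374528
ŷ(39) = a + b·39 = 1.374528 + 0.052326·39 = 3.415245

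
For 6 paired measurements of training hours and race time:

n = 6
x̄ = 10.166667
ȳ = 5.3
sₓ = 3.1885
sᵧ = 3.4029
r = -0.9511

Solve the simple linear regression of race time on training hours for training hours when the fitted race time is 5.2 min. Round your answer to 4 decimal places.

b = r · sᵧ/sₓ = -0.9511 · 3.4029/3.1885 = -1.015054
a = ȳ − b·x̄ = 5.3 − (-1.015054)·10.166667 = 15.619711
Set a + b·x = 5.2: x = (5.2 − 15.619711) / (-1.015054) = 10.265184

10.2652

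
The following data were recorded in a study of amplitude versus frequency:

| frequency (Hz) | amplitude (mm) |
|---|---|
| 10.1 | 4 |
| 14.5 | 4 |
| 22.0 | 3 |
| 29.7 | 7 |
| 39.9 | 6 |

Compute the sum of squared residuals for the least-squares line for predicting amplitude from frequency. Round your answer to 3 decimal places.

n = 5, Σx = 116.2, Σy = 24, Σxy = 611.7, Σx² = 3270.36, Σy² = 126
Sxx = Σx² − (Σx)²/n = 3270.36 − 2700.488 = 569.872
Sxy = Σxy − (Σx)(Σy)/n = 611.7 − 557.76 = 53.94
Syy = Σy² − (Σy)²/n = 126 − 115.2 = 10.8
b = Sxy/Sxx = 53.94/569.872 = 0.094653
SSE = Syy − b·Sxy = 10.8 − 0.094653·53.94 = 5.694426

5.694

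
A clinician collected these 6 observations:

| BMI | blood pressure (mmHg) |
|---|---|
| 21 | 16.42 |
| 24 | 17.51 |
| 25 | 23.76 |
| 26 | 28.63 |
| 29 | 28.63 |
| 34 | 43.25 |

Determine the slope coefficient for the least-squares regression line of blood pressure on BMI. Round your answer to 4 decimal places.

n = 6, Σx = 159, Σy = 158.2, Σxy = 4404.21, Σx² = 4315
Sxx = Σx² − (Σx)²/n = 4315 − 4213.5 = 101.5
Sxy = Σxy − (Σx)(Σy)/n = 4404.21 − 4192.3 = 211.91
b = Sxy/Sxx = 211.91/101.5 = 2.087783

2.0878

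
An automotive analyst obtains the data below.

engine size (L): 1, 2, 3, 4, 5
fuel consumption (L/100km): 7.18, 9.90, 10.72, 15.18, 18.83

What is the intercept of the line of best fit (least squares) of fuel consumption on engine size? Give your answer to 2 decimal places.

3.79

n = 5, Σx = 15, Σy = 61.81, Σxy = 214.01, Σx² = 55
Sxx = Σx² − (Σx)²/n = 55 − 45 = 10
Sxy = Σxy − (Σx)(Σy)/n = 214.01 − 185.43 = 28.58
b = Sxy/Sxx = 28.58/10 = 2.858
a = ȳ − b·x̄ = 12.362 − 2.858·3 = 3.788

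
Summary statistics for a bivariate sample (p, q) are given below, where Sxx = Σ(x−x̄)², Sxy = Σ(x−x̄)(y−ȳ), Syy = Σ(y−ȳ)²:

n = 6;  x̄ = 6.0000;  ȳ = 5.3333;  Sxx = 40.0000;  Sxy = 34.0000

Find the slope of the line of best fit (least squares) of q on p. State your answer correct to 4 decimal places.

b = Sxy/Sxx = 34/40 = 0.85

0.8500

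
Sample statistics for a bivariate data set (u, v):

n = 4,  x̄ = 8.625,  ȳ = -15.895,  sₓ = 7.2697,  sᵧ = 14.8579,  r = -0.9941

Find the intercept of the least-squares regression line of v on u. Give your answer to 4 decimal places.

b = r · sᵧ/sₓ = -0.9941 · 14.8579/7.2697 = -2.031753
a = ȳ − b·x̄ = -15.895 − (-2.031753)·8.625 = 1.628874

1.6289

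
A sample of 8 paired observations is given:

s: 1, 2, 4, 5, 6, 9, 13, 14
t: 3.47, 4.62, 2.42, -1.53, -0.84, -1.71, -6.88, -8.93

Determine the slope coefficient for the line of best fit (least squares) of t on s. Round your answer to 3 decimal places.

-0.959

n = 8, Σx = 54, Σy = -9.38, Σxy = -220.15, Σx² = 528
Sxx = Σx² − (Σx)²/n = 528 − 364.5 = 163.5
Sxy = Σxy − (Σx)(Σy)/n = -220.15 − (-63.315) = -156.835
b = Sxy/Sxx = -156.835/163.5 = -0.959235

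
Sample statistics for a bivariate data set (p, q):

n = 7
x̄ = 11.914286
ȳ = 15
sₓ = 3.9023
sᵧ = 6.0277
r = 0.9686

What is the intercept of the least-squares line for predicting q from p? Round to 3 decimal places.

b = r · sᵧ/sₓ = 0.9686 · 6.0277/3.9023 = 1.496151
a = ȳ − b·x̄ = 15 − 1.496151·11.914286 = -2.825571

-2.826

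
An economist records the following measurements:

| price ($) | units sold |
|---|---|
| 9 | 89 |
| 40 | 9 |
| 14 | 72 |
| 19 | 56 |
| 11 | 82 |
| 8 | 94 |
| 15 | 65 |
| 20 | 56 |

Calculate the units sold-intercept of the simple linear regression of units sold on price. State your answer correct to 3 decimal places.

n = 8, Σx = 136, Σy = 523, Σxy = 6982, Σx² = 3048
Sxx = Σx² − (Σx)²/n = 3048 − 2312 = 736
Sxy = Σxy − (Σx)(Σy)/n = 6982 − 8891 = -1909
b = Sxy/Sxx = -1909/736 = -2.59375
a = ȳ − b·x̄ = 65.375 − (-2.59375)·17 = 109.46875

109.469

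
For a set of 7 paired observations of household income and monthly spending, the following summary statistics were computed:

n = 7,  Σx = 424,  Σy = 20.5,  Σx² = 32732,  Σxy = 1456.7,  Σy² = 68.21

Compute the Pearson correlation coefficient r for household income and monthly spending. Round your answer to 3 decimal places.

Sxx = Σx² − (Σx)²/n = 32732 − 25682.285714 = 7049.714286
Sxy = Σxy − (Σx)(Σy)/n = 1456.7 − 1241.714286 = 214.985714
Syy = Σy² − (Σy)²/n = 68.21 − 60.035714 = 8.174286
r = Sxy/√(Sxx·Syy) = 214.985714/√(57626.378776) = 214.985714/240.054949 = 0.895569

0.896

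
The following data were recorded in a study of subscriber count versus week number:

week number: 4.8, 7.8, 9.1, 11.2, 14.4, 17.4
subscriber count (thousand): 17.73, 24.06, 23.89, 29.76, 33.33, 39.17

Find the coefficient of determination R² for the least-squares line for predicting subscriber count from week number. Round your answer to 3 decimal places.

0.985

n = 6, Σx = 64.7, Σy = 167.94, Σxy = 1984.993, Σx² = 802.25, Σy² = 4994.804
Sxx = Σx² − (Σx)²/n = 802.25 − 697.681667 = 104.568333
Sxy = Σxy − (Σx)(Σy)/n = 1984.993 − 1810.953 = 174.04
Syy = Σy² − (Σy)²/n = 4994.804 − 4700.6406 = 294.1634
R² = Sxy²/(Sxx·Syy) = (174.04)²/(104.568333·294.1634) = 0.984712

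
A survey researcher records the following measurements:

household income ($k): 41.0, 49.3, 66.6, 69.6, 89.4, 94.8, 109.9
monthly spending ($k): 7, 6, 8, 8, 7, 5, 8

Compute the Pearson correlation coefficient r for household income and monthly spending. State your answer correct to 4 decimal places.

n = 7, Σx = 520.6, Σy = 49, Σxy = 3651.4, Σx² = 42448.62, Σy² = 351
Sxx = Σx² − (Σx)²/n = 42448.62 − 38717.765714 = 3730.854286
Sxy = Σxy − (Σx)(Σy)/n = 3651.4 − 3644.2 = 7.2
Syy = Σy² − (Σy)²/n = 351 − 343 = 8
r = Sxy/√(Sxx·Syy) = 7.2/√(29846.834286) = 7.2/172.762364 = 0.041676

0.0417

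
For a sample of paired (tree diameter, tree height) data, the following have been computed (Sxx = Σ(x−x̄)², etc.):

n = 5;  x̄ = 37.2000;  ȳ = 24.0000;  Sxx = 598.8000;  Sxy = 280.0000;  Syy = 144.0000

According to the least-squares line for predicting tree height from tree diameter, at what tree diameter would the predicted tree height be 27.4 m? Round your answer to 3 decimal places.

b = Sxy/Sxx = 280/598.8 = 0.467602
a = ȳ − b·x̄ = 24 − 0.467602·37.2 = 6.605210
Set a + b·x = 27.4: x = (27.4 − 6.605210) / 0.467602 = 44.471143

44.471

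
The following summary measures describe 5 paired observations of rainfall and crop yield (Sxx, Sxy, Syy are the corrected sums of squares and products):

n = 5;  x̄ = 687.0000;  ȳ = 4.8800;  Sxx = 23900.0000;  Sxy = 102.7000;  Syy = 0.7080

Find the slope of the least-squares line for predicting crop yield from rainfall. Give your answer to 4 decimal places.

b = Sxy/Sxx = 102.7/23900 = 0.004297

0.0043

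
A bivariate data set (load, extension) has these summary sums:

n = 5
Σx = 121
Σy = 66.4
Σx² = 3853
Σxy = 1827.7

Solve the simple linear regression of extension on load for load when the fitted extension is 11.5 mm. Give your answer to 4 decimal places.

Sxx = Σx² − (Σx)²/n = 3853 − 2928.2 = 924.8
Sxy = Σxy − (Σx)(Σy)/n = 1827.7 − 1606.88 = 220.82
b = Sxy/Sxx = 220.82/924.8 = 0.238776
a = ȳ − b·x̄ = 13.28 − 0.238776·24.2 = 7.501622
Set a + b·x = 11.5: x = (11.5 − 7.501622) / 0.238776 = 16.745313

16.7453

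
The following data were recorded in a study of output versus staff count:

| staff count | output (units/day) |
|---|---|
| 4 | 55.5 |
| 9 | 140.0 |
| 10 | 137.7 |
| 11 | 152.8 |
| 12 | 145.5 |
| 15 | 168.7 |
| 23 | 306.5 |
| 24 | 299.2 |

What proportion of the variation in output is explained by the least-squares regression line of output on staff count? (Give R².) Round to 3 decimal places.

n = 8, Σx = 108, Σy = 1405.9, Σxy = 23046.6, Σx² = 1792, Σy² = 298082.21
Sxx = Σx² − (Σx)²/n = 1792 − 1458 = 334
Sxy = Σxy − (Σx)(Σy)/n = 23046.6 − 18979.65 = 4066.95
Syy = Σy² − (Σy)²/n = 298082.21 − 247069.35125 = 51012.85875
R² = Sxy²/(Sxx·Syy) = (4066.95)²/(334·51012.85875) = 0.970759

0.971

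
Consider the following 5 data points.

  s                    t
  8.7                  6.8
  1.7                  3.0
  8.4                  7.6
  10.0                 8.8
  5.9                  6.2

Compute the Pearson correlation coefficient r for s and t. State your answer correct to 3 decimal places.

n = 5, Σx = 34.7, Σy = 32.4, Σxy = 252.68, Σx² = 283.95, Σy² = 228.88
Sxx = Σx² − (Σx)²/n = 283.95 − 240.818 = 43.132
Sxy = Σxy − (Σx)(Σy)/n = 252.68 − 224.856 = 27.824
Syy = Σy² − (Σy)²/n = 228.88 − 209.952 = 18.928
r = Sxy/√(Sxx·Syy) = 27.824/√(816.402496) = 27.824/28.572758 = 0.973795

0.974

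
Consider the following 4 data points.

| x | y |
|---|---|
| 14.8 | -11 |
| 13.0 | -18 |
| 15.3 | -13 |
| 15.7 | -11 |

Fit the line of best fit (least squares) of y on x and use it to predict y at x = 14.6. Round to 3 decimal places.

-13.501

n = 4, Σx = 58.8, Σy = -53, Σxy = -768.4, Σx² = 868.62
Sxx = Σx² − (Σx)²/n = 868.62 − 864.36 = 4.26
Sxy = Σxy − (Σx)(Σy)/n = -768.4 − (-779.1) = 10.7
b = Sxy/Sxx = 10.7/4.26 = 2.511737
a = ȳ − b·x̄ = -13.25 − 2.511737·14.7 = -50.172535
ŷ(14.6) = a + b·14.6 = -50.172535 + 2.511737·14.6 = -13.501174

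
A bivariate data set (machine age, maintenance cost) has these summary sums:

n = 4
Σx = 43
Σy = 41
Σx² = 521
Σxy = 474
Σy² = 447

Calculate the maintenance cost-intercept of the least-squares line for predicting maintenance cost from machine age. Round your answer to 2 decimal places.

4.17

Sxx = Σx² − (Σx)²/n = 521 − 462.25 = 58.75
Sxy = Σxy − (Σx)(Σy)/n = 474 − 440.75 = 33.25
b = Sxy/Sxx = 33.25/58.75 = 0.565957
a = ȳ − b·x̄ = 10.25 − 0.565957·10.75 = 4.165957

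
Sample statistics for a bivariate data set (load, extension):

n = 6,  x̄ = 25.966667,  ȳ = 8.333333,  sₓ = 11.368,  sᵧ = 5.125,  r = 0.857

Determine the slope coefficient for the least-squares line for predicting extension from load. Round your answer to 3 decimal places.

0.386

b = r · sᵧ/sₓ = 0.857 · 5.125/11.368 = 0.386359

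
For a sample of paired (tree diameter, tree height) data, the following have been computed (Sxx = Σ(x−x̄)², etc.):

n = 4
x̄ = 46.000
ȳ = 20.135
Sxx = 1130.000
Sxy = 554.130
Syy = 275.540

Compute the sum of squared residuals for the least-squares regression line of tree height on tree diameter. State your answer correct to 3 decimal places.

3.805

b = Sxy/Sxx = 554.13/1130 = 0.490381
SSE = Syy − b·Sxy = 275.54 − 0.490381·554.13 = 3.805436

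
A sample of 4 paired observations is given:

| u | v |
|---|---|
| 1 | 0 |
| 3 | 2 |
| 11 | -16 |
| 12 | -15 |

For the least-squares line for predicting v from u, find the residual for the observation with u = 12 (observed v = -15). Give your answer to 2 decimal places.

n = 4, Σx = 27, Σy = -29, Σxy = -350, Σx² = 275
Sxx = Σx² − (Σx)²/n = 275 − 182.25 = 92.75
Sxy = Σxy − (Σx)(Σy)/n = -350 − (-195.75) = -154.25
b = Sxy/Sxx = -154.25/92.75 = -1.663073
a = ȳ − b·x̄ = -7.25 − (-1.663073)·6.75 = 3.975741
ŷ(12) = 3.975741 + (-1.663073)·12 = -15.981132
residual = y − ŷ = -15 − (-15.981132) = 0.981132

0.98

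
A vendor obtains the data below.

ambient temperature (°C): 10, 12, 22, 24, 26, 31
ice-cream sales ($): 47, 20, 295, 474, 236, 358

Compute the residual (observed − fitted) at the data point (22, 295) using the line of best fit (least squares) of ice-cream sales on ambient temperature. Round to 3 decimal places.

35.821

n = 6, Σx = 125, Σy = 1430, Σxy = 35810, Σx² = 2941
Sxx = Σx² − (Σx)²/n = 2941 − 2604.166667 = 336.833333
Sxy = Σxy − (Σx)(Σy)/n = 35810 − 29791.666667 = 6018.333333
b = Sxy/Sxx = 6018.333333/336.833333 = 17.867392
a = ȳ − b·x̄ = 238.333333 − 17.867392·20.833333 = -133.904008
ŷ(22) = -133.904008 + 17.867392·22 = 259.178624
residual = y − ŷ = 295 − 259.178624 = 35.821376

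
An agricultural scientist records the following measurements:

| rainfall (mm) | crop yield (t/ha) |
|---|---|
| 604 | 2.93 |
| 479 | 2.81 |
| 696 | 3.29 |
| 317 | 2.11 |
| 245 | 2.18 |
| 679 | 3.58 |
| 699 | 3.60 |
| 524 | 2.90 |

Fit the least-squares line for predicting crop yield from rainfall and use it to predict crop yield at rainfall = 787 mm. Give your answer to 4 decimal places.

n = 8, Σx = 4243, Σy = 23.4, Σxy = 13075.34, Σx² = 2463405
Sxx = Σx² − (Σx)²/n = 2463405 − 2250381.125 = 213023.875
Sxy = Σxy − (Σx)(Σy)/n = 13075.34 − 12410.775 = 664.565
b = Sxy/Sxx = 664.565/213023.875 = 0.003120
a = ȳ − b·x̄ = 2.925 − 0.003120·530.375 = 1.270403
ŷ(787) = a + b·787 = 1.270403 + 0.003120·787 = 3.725586

3.7256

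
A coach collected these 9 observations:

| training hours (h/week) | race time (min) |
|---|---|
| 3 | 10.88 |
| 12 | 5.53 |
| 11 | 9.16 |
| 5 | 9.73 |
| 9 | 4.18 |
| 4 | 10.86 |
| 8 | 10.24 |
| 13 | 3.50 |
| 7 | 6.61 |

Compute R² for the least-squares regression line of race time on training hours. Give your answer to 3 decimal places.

n = 9, Σx = 72, Σy = 70.69, Σxy = 503.16, Σx² = 678, Σy² = 623.7455
Sxx = Σx² − (Σx)²/n = 678 − 576 = 102
Sxy = Σxy − (Σx)(Σy)/n = 503.16 − 565.52 = -62.36
Syy = Σy² − (Σy)²/n = 623.7455 − 555.230678 = 68.514822
R² = Sxy²/(Sxx·Syy) = (-62.36)²/(102·68.514822) = 0.556452

0.556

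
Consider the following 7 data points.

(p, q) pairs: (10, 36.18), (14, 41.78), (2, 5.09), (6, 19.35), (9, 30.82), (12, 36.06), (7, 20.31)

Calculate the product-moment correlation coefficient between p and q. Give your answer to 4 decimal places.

0.9789

n = 7, Σx = 60, Σy = 189.59, Σxy = 1925.27, Σx² = 610, Σy² = 6117.5835
Sxx = Σx² − (Σx)²/n = 610 − 514.285714 = 95.714286
Sxy = Σxy − (Σx)(Σy)/n = 1925.27 − 1625.057143 = 300.212857
Syy = Σy² − (Σy)²/n = 6117.5835 − 5134.909729 = 982.673771
r = Sxy/√(Sxx·Syy) = 300.212857/√(94055.918122) = 300.212857/306.685373 = 0.978895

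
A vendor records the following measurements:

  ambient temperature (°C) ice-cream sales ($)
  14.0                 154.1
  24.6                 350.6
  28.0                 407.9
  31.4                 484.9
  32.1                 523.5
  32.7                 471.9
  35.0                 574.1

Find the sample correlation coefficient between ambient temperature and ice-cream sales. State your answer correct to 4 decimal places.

0.9887

n = 7, Σx = 197.8, Σy = 2967, Σxy = 89758.2, Σx² = 5895.82, Σy² = 1374510.26
Sxx = Σx² − (Σx)²/n = 5895.82 − 5589.262857 = 306.557143
Sxy = Σxy − (Σx)(Σy)/n = 89758.2 − 83838.942857 = 5919.257143
Syy = Σy² − (Σy)²/n = 1374510.26 − 1257584.142857 = 116926.117143
r = Sxy/√(Sxx·Syy) = 5919.257143/√(35844536.396694) = 5919.257143/5987.030683 = 0.988680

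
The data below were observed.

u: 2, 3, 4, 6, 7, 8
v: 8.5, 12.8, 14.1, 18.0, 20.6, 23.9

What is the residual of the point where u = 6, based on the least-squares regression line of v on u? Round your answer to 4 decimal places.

n = 6, Σx = 30, Σy = 97.9, Σxy = 555.2, Σx² = 178
Sxx = Σx² − (Σx)²/n = 178 − 150 = 28
Sxy = Σxy − (Σx)(Σy)/n = 555.2 − 489.5 = 65.7
b = Sxy/Sxx = 65.7/28 = 2.346429
a = ȳ − b·x̄ = 16.316667 − 2.346429·5 = 4.584524
ŷ(6) = 4.584524 + 2.346429·6 = 18.663095
residual = y − ŷ = 18.0 − 18.663095 = -0.663095

-0.6631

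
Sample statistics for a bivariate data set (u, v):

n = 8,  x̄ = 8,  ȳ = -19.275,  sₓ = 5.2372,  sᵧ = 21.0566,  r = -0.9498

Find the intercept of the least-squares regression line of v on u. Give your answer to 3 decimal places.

11.275

b = r · sᵧ/sₓ = -0.9498 · 21.0566/5.2372 = -3.818750
a = ȳ − b·x̄ = -19.275 − (-3.818750)·8 = 11.275002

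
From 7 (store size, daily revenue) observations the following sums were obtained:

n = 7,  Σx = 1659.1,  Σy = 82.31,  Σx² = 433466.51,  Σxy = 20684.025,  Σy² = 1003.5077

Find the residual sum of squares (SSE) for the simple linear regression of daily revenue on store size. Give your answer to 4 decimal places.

1.3245

Sxx = Σx² − (Σx)²/n = 433466.51 − 393230.401429 = 40236.108571
Sxy = Σxy − (Σx)(Σy)/n = 20684.025 − 19508.645857 = 1175.379143
Syy = Σy² − (Σy)²/n = 1003.5077 − 967.848014 = 35.659686
b = Sxy/Sxx = 1175.379143/40236.108571 = 0.029212
SSE = Syy − b·Sxy = 35.659686 − 0.029212·1175.379143 = 1.324454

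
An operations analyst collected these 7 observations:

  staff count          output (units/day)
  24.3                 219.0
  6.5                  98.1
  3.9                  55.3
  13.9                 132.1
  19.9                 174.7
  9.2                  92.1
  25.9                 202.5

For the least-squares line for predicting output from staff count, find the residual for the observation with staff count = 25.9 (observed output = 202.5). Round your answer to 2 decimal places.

n = 7, Σx = 103.6, Σy = 973.8, Σxy = 17579.81, Σx² = 1992.62
Sxx = Σx² − (Σx)²/n = 1992.62 − 1533.28 = 459.34
Sxy = Σxy − (Σx)(Σy)/n = 17579.81 − 14412.24 = 3167.57
b = Sxy/Sxx = 3167.57/459.34 = 6.895916
a = ȳ − b·x̄ = 139.114286 − 6.895916·14.8 = 37.054731
ŷ(25.9) = 37.054731 + 6.895916·25.9 = 215.658952
residual = y − ŷ = 202.5 − 215.658952 = -13.158952

-13.16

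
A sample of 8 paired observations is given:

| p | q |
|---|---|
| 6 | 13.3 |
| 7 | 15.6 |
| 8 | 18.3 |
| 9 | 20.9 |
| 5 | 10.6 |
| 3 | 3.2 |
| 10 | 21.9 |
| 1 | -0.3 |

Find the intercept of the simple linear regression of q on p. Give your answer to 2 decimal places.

-3.19

n = 8, Σx = 49, Σy = 103.5, Σxy = 804.8, Σx² = 365
Sxx = Σx² − (Σx)²/n = 365 − 300.125 = 64.875
Sxy = Σxy − (Σx)(Σy)/n = 804.8 − 633.9375 = 170.8625
b = Sxy/Sxx = 170.8625/64.875 = 2.633719
a = ȳ − b·x̄ = 12.9375 − 2.633719·6.125 = -3.194027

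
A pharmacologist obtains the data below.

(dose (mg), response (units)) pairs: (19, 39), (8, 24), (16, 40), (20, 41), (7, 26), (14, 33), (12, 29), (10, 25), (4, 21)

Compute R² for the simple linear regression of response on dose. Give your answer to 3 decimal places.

n = 9, Σx = 110, Σy = 278, Σxy = 3719, Σx² = 1586, Σy² = 9050
Sxx = Σx² − (Σx)²/n = 1586 − 1344.444444 = 241.555556
Sxy = Σxy − (Σx)(Σy)/n = 3719 − 3397.777778 = 321.222222
Syy = Σy² − (Σy)²/n = 9050 − 8587.111111 = 462.888889
R² = Sxy²/(Sxx·Syy) = (321.222222)²/(241.555556·462.888889) = 0.922821

0.923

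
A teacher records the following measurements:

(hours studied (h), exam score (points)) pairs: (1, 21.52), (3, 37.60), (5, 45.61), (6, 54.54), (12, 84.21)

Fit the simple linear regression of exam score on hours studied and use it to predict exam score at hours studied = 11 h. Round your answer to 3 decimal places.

79.879

n = 5, Σx = 27, Σy = 243.48, Σxy = 1700.13, Σx² = 215
Sxx = Σx² − (Σx)²/n = 215 − 145.8 = 69.2
Sxy = Σxy − (Σx)(Σy)/n = 1700.13 − 1314.792 = 385.338
b = Sxy/Sxx = 385.338/69.2 = 5.568468
a = ȳ − b·x̄ = 48.696 − 5.568468·5.4 = 18.626272
ŷ(11) = a + b·11 = 18.626272 + 5.568468·11 = 79.879422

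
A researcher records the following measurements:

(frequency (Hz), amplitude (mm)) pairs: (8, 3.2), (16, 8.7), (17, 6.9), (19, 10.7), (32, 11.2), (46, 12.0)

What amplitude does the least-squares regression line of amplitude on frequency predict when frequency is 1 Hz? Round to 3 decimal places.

4.466

n = 6, Σx = 138, Σy = 52.7, Σxy = 1395.8, Σx² = 4110
Sxx = Σx² − (Σx)²/n = 4110 − 3174 = 936
Sxy = Σxy − (Σx)(Σy)/n = 1395.8 − 1212.1 = 183.7
b = Sxy/Sxx = 183.7/936 = 0.196261
a = ȳ − b·x̄ = 8.783333 − 0.196261·23 = 4.269338
ŷ(1) = a + b·1 = 4.269338 + 0.196261·1 = 4.465598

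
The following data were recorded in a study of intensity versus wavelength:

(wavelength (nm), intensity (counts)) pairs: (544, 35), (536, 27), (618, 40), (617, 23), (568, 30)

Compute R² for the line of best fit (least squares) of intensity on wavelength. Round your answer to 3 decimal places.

n = 5, Σx = 2883, Σy = 155, Σxy = 89463, Σx² = 1668469, Σy² = 4983
Sxx = Σx² − (Σx)²/n = 1668469 − 1662337.8 = 6131.2
Sxy = Σxy − (Σx)(Σy)/n = 89463 − 89373 = 90
Syy = Σy² − (Σy)²/n = 4983 − 4805 = 178
R² = Sxy²/(Sxx·Syy) = (90)²/(6131.2·178) = 0.007422

0.007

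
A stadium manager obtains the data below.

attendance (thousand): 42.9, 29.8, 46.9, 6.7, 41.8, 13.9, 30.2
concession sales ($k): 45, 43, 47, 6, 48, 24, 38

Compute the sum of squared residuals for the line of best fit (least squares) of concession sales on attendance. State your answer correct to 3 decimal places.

162.992

n = 7, Σx = 212.2, Σy = 251, Σxy = 8944, Σx² = 7825.44, Σy² = 10443
Sxx = Σx² − (Σx)²/n = 7825.44 − 6432.691429 = 1392.748571
Sxy = Σxy − (Σx)(Σy)/n = 8944 − 7608.885714 = 1335.114286
Syy = Σy² − (Σy)²/n = 10443 − 9000.142857 = 1442.857143
b = Sxy/Sxx = 1335.114286/1392.748571 = 0.958618
SSE = Syy − b·Sxy = 1442.857143 − 0.958618·1335.114286 = 162.992139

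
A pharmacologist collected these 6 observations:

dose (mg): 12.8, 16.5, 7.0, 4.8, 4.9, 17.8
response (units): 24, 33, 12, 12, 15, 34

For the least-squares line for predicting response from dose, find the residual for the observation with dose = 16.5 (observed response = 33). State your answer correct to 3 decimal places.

1.371

n = 6, Σx = 63.8, Σy = 130, Σxy = 1672, Σx² = 848.98
Sxx = Σx² − (Σx)²/n = 848.98 − 678.406667 = 170.573333
Sxy = Σxy − (Σx)(Σy)/n = 1672 − 1382.333333 = 289.666667
b = Sxy/Sxx = 289.666667/170.573333 = 1.698194
a = ȳ − b·x̄ = 21.666667 − 1.698194·10.633333 = 3.609200
ŷ(16.5) = 3.609200 + 1.698194·16.5 = 31.629407
residual = y − ŷ = 33 − 31.629407 = 1.370593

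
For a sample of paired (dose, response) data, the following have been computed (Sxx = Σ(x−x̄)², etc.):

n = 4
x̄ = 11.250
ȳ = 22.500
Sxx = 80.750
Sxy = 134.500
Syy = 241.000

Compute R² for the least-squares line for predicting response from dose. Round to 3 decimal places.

R² = Sxy²/(Sxx·Syy) = (134.5)²/(80.75·241) = 0.929576

0.930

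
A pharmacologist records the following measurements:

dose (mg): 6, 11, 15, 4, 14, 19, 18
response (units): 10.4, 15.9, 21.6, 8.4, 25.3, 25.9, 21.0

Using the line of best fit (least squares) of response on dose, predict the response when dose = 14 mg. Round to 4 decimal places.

20.1226

n = 7, Σx = 87, Σy = 128.5, Σxy = 1819.2, Σx² = 1279
Sxx = Σx² − (Σx)²/n = 1279 − 1081.285714 = 197.714286
Sxy = Σxy − (Σx)(Σy)/n = 1819.2 − 1597.071429 = 222.128571
b = Sxy/Sxx = 222.128571/197.714286 = 1.123483
a = ȳ − b·x̄ = 18.357143 − 1.123483·12.428571 = 4.393858
ŷ(14) = a + b·14 = 4.393858 + 1.123483·14 = 20.122616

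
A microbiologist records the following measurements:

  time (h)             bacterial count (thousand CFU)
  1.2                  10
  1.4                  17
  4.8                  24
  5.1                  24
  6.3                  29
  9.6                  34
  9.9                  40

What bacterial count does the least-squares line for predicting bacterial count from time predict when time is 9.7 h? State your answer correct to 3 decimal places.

n = 7, Σx = 38.3, Σy = 178, Σxy = 1178.5, Σx² = 282.31
Sxx = Σx² − (Σx)²/n = 282.31 − 209.555714 = 72.754286
Sxy = Σxy − (Σx)(Σy)/n = 1178.5 − 973.914286 = 204.585714
b = Sxy/Sxx = 204.585714/72.754286 = 2.812009
a = ȳ − b·x̄ = 25.428571 − 2.812009·5.471429 = 10.042864
ŷ(9.7) = a + b·9.7 = 10.042864 + 2.812009·9.7 = 37.319353

37.319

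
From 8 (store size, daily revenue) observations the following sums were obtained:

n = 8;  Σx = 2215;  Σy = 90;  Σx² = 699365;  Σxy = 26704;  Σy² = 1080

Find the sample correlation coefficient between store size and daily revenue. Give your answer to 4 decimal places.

Sxx = Σx² − (Σx)²/n = 699365 − 613278.125 = 86086.875
Sxy = Σxy − (Σx)(Σy)/n = 26704 − 24918.75 = 1785.25
Syy = Σy² − (Σy)²/n = 1080 − 1012.5 = 67.5
r = Sxy/√(Sxx·Syy) = 1785.25/√(5810864.0625) = 1785.25/2410.573389 = 0.740591

0.7406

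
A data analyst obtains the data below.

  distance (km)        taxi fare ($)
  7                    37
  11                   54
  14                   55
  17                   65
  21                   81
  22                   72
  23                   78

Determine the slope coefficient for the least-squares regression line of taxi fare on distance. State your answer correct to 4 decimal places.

n = 7, Σx = 115, Σy = 442, Σxy = 7807, Σx² = 2109
Sxx = Σx² − (Σx)²/n = 2109 − 1889.285714 = 219.714286
Sxy = Σxy − (Σx)(Σy)/n = 7807 − 7261.428571 = 545.571429
b = Sxy/Sxx = 545.571429/219.714286 = 2.483095

2.4831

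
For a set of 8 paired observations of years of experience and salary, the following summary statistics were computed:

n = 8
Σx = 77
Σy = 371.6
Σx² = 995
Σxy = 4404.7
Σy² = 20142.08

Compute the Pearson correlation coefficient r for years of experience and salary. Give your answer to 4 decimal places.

0.9682

Sxx = Σx² − (Σx)²/n = 995 − 741.125 = 253.875
Sxy = Σxy − (Σx)(Σy)/n = 4404.7 − 3576.65 = 828.05
Syy = Σy² − (Σy)²/n = 20142.08 − 17260.82 = 2881.26
r = Sxy/√(Sxx·Syy) = 828.05/√(731479.8825) = 828.05/855.265972 = 0.968178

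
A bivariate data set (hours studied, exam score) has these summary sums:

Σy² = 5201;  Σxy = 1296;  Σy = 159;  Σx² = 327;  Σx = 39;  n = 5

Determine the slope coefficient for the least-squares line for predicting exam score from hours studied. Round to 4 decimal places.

2.4474

Sxx = Σx² − (Σx)²/n = 327 − 304.2 = 22.8
Sxy = Σxy − (Σx)(Σy)/n = 1296 − 1240.2 = 55.8
b = Sxy/Sxx = 55.8/22.8 = 2.447368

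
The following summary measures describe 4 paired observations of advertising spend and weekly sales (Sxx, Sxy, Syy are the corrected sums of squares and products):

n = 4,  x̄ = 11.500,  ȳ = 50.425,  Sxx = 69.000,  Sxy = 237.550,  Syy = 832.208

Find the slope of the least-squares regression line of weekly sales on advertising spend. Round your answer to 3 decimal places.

3.443

b = Sxy/Sxx = 237.55/69 = 3.442754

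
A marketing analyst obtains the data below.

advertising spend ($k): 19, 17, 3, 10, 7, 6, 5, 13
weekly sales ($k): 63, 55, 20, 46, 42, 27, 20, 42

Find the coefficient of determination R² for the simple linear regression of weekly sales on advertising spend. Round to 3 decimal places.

n = 8, Σx = 80, Σy = 315, Σxy = 3754, Σx² = 1038, Σy² = 14167
Sxx = Σx² − (Σx)²/n = 1038 − 800 = 238
Sxy = Σxy − (Σx)(Σy)/n = 3754 − 3150 = 604
Syy = Σy² − (Σy)²/n = 14167 − 12403.125 = 1763.875
R² = Sxy²/(Sxx·Syy) = (604)²/(238·1763.875) = 0.869019

0.869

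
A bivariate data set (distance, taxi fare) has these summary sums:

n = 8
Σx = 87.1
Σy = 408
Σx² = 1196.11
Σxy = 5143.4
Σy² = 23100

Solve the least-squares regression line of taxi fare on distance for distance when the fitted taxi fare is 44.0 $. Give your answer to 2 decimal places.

Sxx = Σx² − (Σx)²/n = 1196.11 − 948.30125 = 247.80875
Sxy = Σxy − (Σx)(Σy)/n = 5143.4 − 4442.1 = 701.3
b = Sxy/Sxx = 701.3/247.80875 = 2.830005
a = ȳ − b·x̄ = 51 − 2.830005·10.8875 = 20.188321
Set a + b·x = 44.0: x = (44.0 − 20.188321) / 2.830005 = 8.414006

8.41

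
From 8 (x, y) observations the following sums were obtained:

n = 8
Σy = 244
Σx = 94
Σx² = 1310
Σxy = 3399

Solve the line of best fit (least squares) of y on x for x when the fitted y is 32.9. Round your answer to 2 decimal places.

12.68

Sxx = Σx² − (Σx)²/n = 1310 − 1104.5 = 205.5
Sxy = Σxy − (Σx)(Σy)/n = 3399 − 2867 = 532
b = Sxy/Sxx = 532/205.5 = 2.588808
a = ȳ − b·x̄ = 30.5 − 2.588808·11.75 = 0.081509
Set a + b·x = 32.9: x = (32.9 − 0.081509) / 2.588808 = 12.677068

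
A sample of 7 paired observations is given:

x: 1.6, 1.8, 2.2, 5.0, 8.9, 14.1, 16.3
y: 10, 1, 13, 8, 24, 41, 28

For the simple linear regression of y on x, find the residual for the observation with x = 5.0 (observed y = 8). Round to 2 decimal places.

-5.64

n = 7, Σx = 49.9, Σy = 125, Σxy = 1334.5, Σx² = 579.35
Sxx = Σx² − (Σx)²/n = 579.35 − 355.715714 = 223.634286
Sxy = Σxy − (Σx)(Σy)/n = 1334.5 − 891.071429 = 443.428571
b = Sxy/Sxx = 443.428571/223.634286 = 1.982829
a = ȳ − b·x̄ = 17.857143 − 1.982829·7.128571 = 3.722404
ŷ(5.0) = 3.722404 + 1.982829·5 = 13.636549
residual = y − ŷ = 8 − 13.636549 = -5.636549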